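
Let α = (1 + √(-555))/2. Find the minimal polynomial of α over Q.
m_α(x) = x^2 - x + 139

From 2α - 1 = √(-555), squaring gives (2α - 1)^2 = -555, i.e. 4α^2 - 4α + 1 = -555, so α^2 - α + (1 + 555)/4 = 0. Since -555 ≡ 1 (mod 4), (1 + 555)/4 = 139 ∈ Z. The polynomial x^2 - x + 139 has discriminant 1 - 4·(139) = -555, which is not a perfect square in Q (d = -555 is squarefree and ≠ 1), so x^2 - x + 139 is irreducible over Q. It is the minimal polynomial of α.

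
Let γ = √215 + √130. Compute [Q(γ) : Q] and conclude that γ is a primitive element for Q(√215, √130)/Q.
[Q(γ) : Q] = 4 (equivalently, Q(γ) = Q(√215, √130))

Obviously Q(γ) ⊆ Q(√215, √130), and [Q(√215, √130):Q] = 4 (since 215, 130 are distinct squarefree integers > 1 with 27950 not a perfect square). To show equality we compute the minimal polynomial of γ. From γ = √215 + √130: γ^2 = 215 + 2√(27950) + 130 = 345 + 2√(27950), so γ^2 - 345 = 2√(27950); squaring, (γ^2 - 345)^2 = 4·27950, i.e. γ^4 - 690γ^2 + 119025 - 111800 = 0, i.e. γ^4 - 690γ^2 + 7225 = 0. So γ is a root of x^4 - 690x^2 + 7225. This polynomial is irreducible over Q: it has no rational root (each ±√215 ± √130 is irrational), and any factorization into two quadratics over Q would force √(27950) ∈ Q (pairing opposite roots) or √215, √130 ∈ Q (other pairings), all impossible. Hence [Q(γ):Q] = 4 = [Q(√215, √130):Q], so Q(γ) = Q(√215, √130).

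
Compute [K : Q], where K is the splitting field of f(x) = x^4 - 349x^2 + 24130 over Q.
[K : Q] = 4

Solving the quadratic in x^2: x^2 = (349 ± √(349^2 - 4·24130))/2 = (349 ± √25281)/2 = (349 ± 159)/2, giving x^2 = 254 or x^2 = 95. So f(x) = (x^2 - 254)(x^2 - 95) and the roots of f are ±√254, ±√95. Hence the splitting field is K = Q(√254, √95). Since 254 and 95 are distinct squarefree integers > 1, their product 24130 is not a perfect square, so √95 ∉ Q(√254). By the tower law [K:Q] = [Q(√254,√95):Q(√254)] · [Q(√254):Q] = 2 · 2 = 4.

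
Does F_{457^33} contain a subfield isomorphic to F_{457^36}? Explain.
No: F_{457^36} is not a subfield of F_{457^33}

F_{p^m} embeds in F_{p^n} iff m | n. Here 36 ∤ 33 (since 33 = 0·36 + 33 with remainder 33 ≠ 0), so F_{457^36} is not a subfield of F_{457^33}. Equivalently: if it were, the tower law would give 36 = [F_{457^36}:F_457] dividing [F_{457^33}:F_457] = 33, contradiction.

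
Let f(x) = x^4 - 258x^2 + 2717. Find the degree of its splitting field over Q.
[K : Q] = 4

Solving the quadratic in x^2: x^2 = (258 ± √(258^2 - 4·2717))/2 = (258 ± √55696)/2 = (258 ± 236)/2, giving x^2 = 247 or x^2 = 11. So f(x) = (x^2 - 247)(x^2 - 11) and the roots of f are ±√247, ±√11. Hence the splitting field is K = Q(√247, √11). Since 247 and 11 are distinct squarefree integers > 1, their product 2717 is not a perfect square, so √11 ∉ Q(√247). By the tower law [K:Q] = [Q(√247,√11):Q(√247)] · [Q(√247):Q] = 2 · 2 = 4.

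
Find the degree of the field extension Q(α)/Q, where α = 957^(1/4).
[Q(α):Q] = 4

α is a root of x^4 - 957. By Eisenstein's criterion at the prime p = 3 (which divides the constant term 957 but p^2 = 9 does not, since 957 is squarefree), x^4 - 957 is irreducible over Q. Hence [Q(α):Q] = 4.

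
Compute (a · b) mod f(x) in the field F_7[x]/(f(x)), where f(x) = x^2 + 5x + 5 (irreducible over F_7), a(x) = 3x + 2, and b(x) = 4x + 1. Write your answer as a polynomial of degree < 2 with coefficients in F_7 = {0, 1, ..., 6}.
a · b ≡ 5 (mod f(x))

Multiply in F_7[x]: a(x)·b(x) = (3x + 2)·(4x + 1) = 5x^2 + 4x + 2. This has degree ≥ 2, so divide by f(x) over F_7: 5x^2 + 4x + 2 = (5)·(x^2 + 5x + 5) + (5). Hence a·b ≡ 5 (mod f). (F_7[x]/(f) is a field with 7^2 = 49 elements since f is irreducible of degree 2.)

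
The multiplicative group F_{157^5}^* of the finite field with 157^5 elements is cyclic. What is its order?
|F_{157^5}^*| = 95388992556

F_{157^5} has 157^5 = 95388992557 elements; its multiplicative group consists of all nonzero elements, so |F_{157^5}^*| = 95388992557 - 1 = 95388992556. (It is cyclic since any finite subgroup of the multiplicative group of a field is cyclic.)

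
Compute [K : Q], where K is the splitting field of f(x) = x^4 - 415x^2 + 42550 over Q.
[K : Q] = 4

Solving the quadratic in x^2: x^2 = (415 ± √(415^2 - 4·42550))/2 = (415 ± √2025)/2 = (415 ± 45)/2, giving x^2 = 185 or x^2 = 230. So f(x) = (x^2 - 185)(x^2 - 230) and the roots of f are ±√185, ±√230. Hence the splitting field is K = Q(√185, √230). Since 185 and 230 are distinct squarefree integers > 1, their product 42550 is not a perfect square, so √230 ∉ Q(√185). By the tower law [K:Q] = [Q(√185,√230):Q(√185)] · [Q(√185):Q] = 2 · 2 = 4.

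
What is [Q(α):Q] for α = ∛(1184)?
[Q(α):Q] = 3

The minimal polynomial of α is x^3 - 1184, irreducible over Q since 1184 is not a perfect cube (so x^3 - 1184 has no rational root). Hence [Q(α):Q] = deg(m_α) = 3.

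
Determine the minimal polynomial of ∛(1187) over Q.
m_α(x) = x^3 - 1187

α satisfies α^3 = 1187, so x^3 - 1187 annihilates α. By the rational root test, a rational root p/q (in lowest terms) of x^3 - 1187 would satisfy p^3 = 1187 q^3, forcing q = 1 and p^3 = 1187; but 1187 is not a perfect cube, contradiction. A monic cubic over Q with no rational root is irreducible (any nontrivial factorization would include a linear factor). Hence x^3 - 1187 is the minimal polynomial of α, and in particular [Q(α):Q] = 3.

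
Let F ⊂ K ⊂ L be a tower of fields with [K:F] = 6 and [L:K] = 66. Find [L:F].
[L:F] = 396

The tower law says that for any tower of field extensions F ⊂ K ⊂ L with finite degrees, [L:F] = [L:K] · [K:F]. Here this gives [L:F] = 66 · 6 = 396.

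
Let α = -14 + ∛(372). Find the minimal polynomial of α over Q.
m_α(x) = x^3 + 42x^2 + 588x + 2372

Set β = α + 14 = ∛(372), so β^3 = 372. Then (α + 14)^3 - 372 = 0, i.e. α is a root of g(x) = (x + 14)^3 - 372 = x^3 + 42x^2 + 588x + 2372. Since g(x) = h(x + 14) where h(x) = x^3 - 372, and h is irreducible over Q (because 372 is not a perfect cube, so h has no rational root, and a monic cubic with no rational root is irreducible), g is also irreducible (irreducibility is preserved under the substitution x → x + 14). Hence m_α(x) = x^3 + 42x^2 + 588x + 2372.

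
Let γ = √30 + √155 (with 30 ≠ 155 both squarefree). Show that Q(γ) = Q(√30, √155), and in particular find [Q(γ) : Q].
[Q(γ) : Q] = 4 (equivalently, Q(γ) = Q(√30, √155))

Obviously Q(γ) ⊆ Q(√30, √155), and [Q(√30, √155):Q] = 4 (since 30, 155 are distinct squarefree integers > 1 with 4650 not a perfect square). To show equality we compute the minimal polynomial of γ. From γ = √30 + √155: γ^2 = 30 + 2√(4650) + 155 = 185 + 2√(4650), so γ^2 - 185 = 2√(4650); squaring, (γ^2 - 185)^2 = 4·4650, i.e. γ^4 - 370γ^2 + 34225 - 18600 = 0, i.e. γ^4 - 370γ^2 + 15625 = 0. So γ is a root of x^4 - 370x^2 + 15625. This polynomial is irreducible over Q: it has no rational root (each ±√30 ± √155 is irrational), and any factorization into two quadratics over Q would force √(4650) ∈ Q (pairing opposite roots) or √30, √155 ∈ Q (other pairings), all impossible. Hence [Q(γ):Q] = 4 = [Q(√30, √155):Q], so Q(γ) = Q(√30, √155).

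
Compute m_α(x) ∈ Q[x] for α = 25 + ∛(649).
m_α(x) = x^3 - 75x^2 + 1875x - 16274

Set β = α - 25 = ∛(649), so β^3 = 649. Then (α - 25)^3 - 649 = 0, i.e. α is a root of g(x) = (x - 25)^3 - 649 = x^3 - 75x^2 + 1875x - 16274. Since g(x) = h(x - 25) where h(x) = x^3 - 649, and h is irreducible over Q (because 649 is not a perfect cube, so h has no rational root, and a monic cubic with no rational root is irreducible), g is also irreducible (irreducibility is preserved under the substitution x → x - 25). Hence m_α(x) = x^3 - 75x^2 + 1875x - 16274.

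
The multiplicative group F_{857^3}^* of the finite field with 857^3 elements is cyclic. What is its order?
|F_{857^3}^*| = 629422792

F_{857^3} has 857^3 = 629422793 elements; its multiplicative group consists of all nonzero elements, so |F_{857^3}^*| = 629422793 - 1 = 629422792. (It is cyclic since any finite subgroup of the multiplicative group of a field is cyclic.)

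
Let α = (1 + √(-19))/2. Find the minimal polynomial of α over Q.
m_α(x) = x^2 - x + 5

From 2α - 1 = √(-19), squaring gives (2α - 1)^2 = -19, i.e. 4α^2 - 4α + 1 = -19, so α^2 - α + (1 + 19)/4 = 0. Since -19 ≡ 1 (mod 4), (1 + 19)/4 = 5 ∈ Z. The polynomial x^2 - x + 5 has discriminant 1 - 4·(5) = -19, which is not a perfect square in Q (d = -19 is squarefree and ≠ 1), so x^2 - x + 5 is irreducible over Q. It is the minimal polynomial of α.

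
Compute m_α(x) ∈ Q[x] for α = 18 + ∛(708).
m_α(x) = x^3 - 54x^2 + 972x - 6540

Set β = α - 18 = ∛(708), so β^3 = 708. Then (α - 18)^3 - 708 = 0, i.e. α is a root of g(x) = (x - 18)^3 - 708 = x^3 - 54x^2 + 972x - 6540. Since g(x) = h(x - 18) where h(x) = x^3 - 708, and h is irreducible over Q (because 708 is not a perfect cube, so h has no rational root, and a monic cubic with no rational root is irreducible), g is also irreducible (irreducibility is preserved under the substitution x → x - 18). Hence m_α(x) = x^3 - 54x^2 + 972x - 6540.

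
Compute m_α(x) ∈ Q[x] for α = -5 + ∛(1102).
m_α(x) = x^3 + 15x^2 + 75x - 977

Set β = α + 5 = ∛(1102), so β^3 = 1102. Then (α + 5)^3 - 1102 = 0, i.e. α is a root of g(x) = (x + 5)^3 - 1102 = x^3 + 15x^2 + 75x - 977. Since g(x) = h(x + 5) where h(x) = x^3 - 1102, and h is irreducible over Q (because 1102 is not a perfect cube, so h has no rational root, and a monic cubic with no rational root is irreducible), g is also irreducible (irreducibility is preserved under the substitution x → x + 5). Hence m_α(x) = x^3 + 15x^2 + 75x - 977.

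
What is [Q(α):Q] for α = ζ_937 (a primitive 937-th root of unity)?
[Q(α):Q] = 936

The minimal polynomial of ζ_937 over Q is the 937-th cyclotomic polynomial Φ_937(x), which is irreducible over Q and has degree φ(937) = 936. Hence [Q(α):Q] = φ(937) = 936.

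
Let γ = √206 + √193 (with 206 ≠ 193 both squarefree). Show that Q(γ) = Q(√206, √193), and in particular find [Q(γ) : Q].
[Q(γ) : Q] = 4 (equivalently, Q(γ) = Q(√206, √193))

Obviously Q(γ) ⊆ Q(√206, √193), and [Q(√206, √193):Q] = 4 (since 206, 193 are distinct squarefree integers > 1 with 39758 not a perfect square). To show equality we compute the minimal polynomial of γ. From γ = √206 + √193: γ^2 = 206 + 2√(39758) + 193 = 399 + 2√(39758), so γ^2 - 399 = 2√(39758); squaring, (γ^2 - 399)^2 = 4·39758, i.e. γ^4 - 798γ^2 + 159201 - 159032 = 0, i.e. γ^4 - 798γ^2 + 169 = 0. So γ is a root of x^4 - 798x^2 + 169. This polynomial is irreducible over Q: it has no rational root (each ±√206 ± √193 is irrational), and any factorization into two quadratics over Q would force √(39758) ∈ Q (pairing opposite roots) or √206, √193 ∈ Q (other pairings), all impossible. Hence [Q(γ):Q] = 4 = [Q(√206, √193):Q], so Q(γ) = Q(√206, √193).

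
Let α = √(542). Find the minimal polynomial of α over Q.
m_α(x) = x^2 - 542

α satisfies α^2 - 542 = 0, so x^2 - 542 annihilates α. Since d = 542 is squarefree and ≠ 1, it is not a perfect square in Q, so x^2 - 542 has no rational root and is therefore irreducible over Q (a degree-2 polynomial over a field is irreducible iff it has no root). Hence m_α(x) = x^2 - 542.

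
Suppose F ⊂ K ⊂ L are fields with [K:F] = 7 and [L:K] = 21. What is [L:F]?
[L:F] = 147

The tower law says that for any tower of field extensions F ⊂ K ⊂ L with finite degrees, [L:F] = [L:K] · [K:F]. Here this gives [L:F] = 21 · 7 = 147.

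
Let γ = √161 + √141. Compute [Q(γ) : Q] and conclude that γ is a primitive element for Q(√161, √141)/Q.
[Q(γ) : Q] = 4 (equivalently, Q(γ) = Q(√161, √141))

Obviously Q(γ) ⊆ Q(√161, √141), and [Q(√161, √141):Q] = 4 (since 161, 141 are distinct squarefree integers > 1 with 22701 not a perfect square). To show equality we compute the minimal polynomial of γ. From γ = √161 + √141: γ^2 = 161 + 2√(22701) + 141 = 302 + 2√(22701), so γ^2 - 302 = 2√(22701); squaring, (γ^2 - 302)^2 = 4·22701, i.e. γ^4 - 604γ^2 + 91204 - 90804 = 0, i.e. γ^4 - 604γ^2 + 400 = 0. So γ is a root of x^4 - 604x^2 + 400. This polynomial is irreducible over Q: it has no rational root (each ±√161 ± √141 is irrational), and any factorization into two quadratics over Q would force √(22701) ∈ Q (pairing opposite roots) or √161, √141 ∈ Q (other pairings), all impossible. Hence [Q(γ):Q] = 4 = [Q(√161, √141):Q], so Q(γ) = Q(√161, √141).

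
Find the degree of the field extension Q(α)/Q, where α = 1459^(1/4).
[Q(α):Q] = 4

α is a root of x^4 - 1459. By Eisenstein's criterion at the prime p = 1459 (which divides the constant term 1459 but p^2 = 2128681 does not, since 1459 is squarefree), x^4 - 1459 is irreducible over Q. Hence [Q(α):Q] = 4.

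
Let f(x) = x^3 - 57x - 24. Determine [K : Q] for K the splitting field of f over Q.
[K : Q] = 6

By the rational root test, any rational root of the monic integer polynomial f(x) = x^3 - 57x - 24 must be an integer dividing the constant term -24, i.e. one of ±{1, 2, 3, 4, 6, 8, 12, 24}. Evaluating: f(1) = -80, f(-1) = 32, f(2) = -130, f(-2) = 82, f(3) = -168, f(-3) = 120, f(4) = -188, f(-4) = 140, f(6) = -150, f(-6) = 102, f(8) = 32, f(-8) = -80, f(12) = 1020, f(-12) = -1068, f(24) = 12432, f(-24) = -12480; none is 0, so f has no rational root and is therefore irreducible over Q (a cubic with no linear factor over a field is irreducible). For an irreducible cubic, the Galois group is A_3 or S_3 according as the discriminant disc(f) = -4a^3 - 27b^2 = -4·(-57)^3 - 27·(-24)^2 = 725220 is or is not a square in Q. Here disc(f) = 725220 is not a perfect square in Q, so the Galois group of f over Q is not contained in A_3 and must be all of S_3. The splitting field has degree |S_3| = 6 over Q, so [K : Q] = 6.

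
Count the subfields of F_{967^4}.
F_{967^4} has 3 subfields

The subfields of F_{p^n} are exactly the fields F_{p^d} for d | n (each is the fixed field of the unique index-d subgroup of Gal(F_{p^n}/F_p) ≅ Z/nZ). The divisors of n = 4 are {1, 2, 4}, giving 3 subfields: F_{967^1}, F_{967^2}, F_{967^4}.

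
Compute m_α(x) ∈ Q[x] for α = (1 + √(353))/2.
m_α(x) = x^2 - x - 88

From 2α - 1 = √(353), squaring gives (2α - 1)^2 = 353, i.e. 4α^2 - 4α + 1 = 353, so α^2 - α + (1 - 353)/4 = 0. Since 353 ≡ 1 (mod 4), (1 - 353)/4 = -88 ∈ Z. The polynomial x^2 - x - 88 has discriminant 1 - 4·(-88) = 353, which is not a perfect square in Q (d = 353 is squarefree and ≠ 1), so x^2 - x - 88 is irreducible over Q. It is the minimal polynomial of α.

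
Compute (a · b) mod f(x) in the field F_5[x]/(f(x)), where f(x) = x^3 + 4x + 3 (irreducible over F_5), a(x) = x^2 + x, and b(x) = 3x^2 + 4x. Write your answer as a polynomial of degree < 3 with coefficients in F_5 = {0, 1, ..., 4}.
a · b ≡ 2x^2 + 3x + 4 (mod f(x))

Multiply in F_5[x]: a(x)·b(x) = (x^2 + x)·(3x^2 + 4x) = 3x^4 + 2x^3 + 4x^2. This has degree ≥ 3, so divide by f(x) over F_5: 3x^4 + 2x^3 + 4x^2 = (3x + 2)·(x^3 + 4x + 3) + (2x^2 + 3x + 4). Hence a·b ≡ 2x^2 + 3x + 4 (mod f). (F_5[x]/(f) is a field with 5^3 = 125 elements since f is irreducible of degree 3.)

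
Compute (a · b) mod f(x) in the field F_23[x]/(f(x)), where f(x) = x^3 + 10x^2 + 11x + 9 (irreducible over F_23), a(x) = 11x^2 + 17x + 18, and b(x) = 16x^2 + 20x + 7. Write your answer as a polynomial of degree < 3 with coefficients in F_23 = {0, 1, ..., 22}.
a · b ≡ 18x^2 + 9x + 15 (mod f(x))

Multiply in F_23[x]: a(x)·b(x) = (11x^2 + 17x + 18)·(16x^2 + 20x + 7) = 15x^4 + 9x^3 + 15x^2 + 19x + 11. This has degree ≥ 3, so divide by f(x) over F_23: 15x^4 + 9x^3 + 15x^2 + 19x + 11 = (15x + 20)·(x^3 + 10x^2 + 11x + 9) + (18x^2 + 9x + 15). Hence a·b ≡ 18x^2 + 9x + 15 (mod f). (F_23[x]/(f) is a field with 23^3 = 12167 elements since f is irreducible of degree 3.)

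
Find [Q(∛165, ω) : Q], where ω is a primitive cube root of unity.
[Q(∛165, ω) : Q] = 6

[Q(∛165):Q] = 3 (min poly x^3 - 165, irreducible since 165 is not a perfect cube). [Q(ω):Q] = 2 (min poly x^2 + x + 1). Since Q(∛165) ⊂ R and ω ∉ R, we have ω ∉ Q(∛165), so x^2 + x + 1 remains irreducible over Q(∛165) and [Q(∛165, ω) : Q(∛165)] = 2. By the tower law, [Q(∛165, ω) : Q] = 3 · 2 = 6. (In fact Q(∛165, ω) is the splitting field of x^3 - 165 over Q.)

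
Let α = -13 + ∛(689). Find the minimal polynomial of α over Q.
m_α(x) = x^3 + 39x^2 + 507x + 1508

Set β = α + 13 = ∛(689), so β^3 = 689. Then (α + 13)^3 - 689 = 0, i.e. α is a root of g(x) = (x + 13)^3 - 689 = x^3 + 39x^2 + 507x + 1508. Since g(x) = h(x + 13) where h(x) = x^3 - 689, and h is irreducible over Q (because 689 is not a perfect cube, so h has no rational root, and a monic cubic with no rational root is irreducible), g is also irreducible (irreducibility is preserved under the substitution x → x + 13). Hence m_α(x) = x^3 + 39x^2 + 507x + 1508.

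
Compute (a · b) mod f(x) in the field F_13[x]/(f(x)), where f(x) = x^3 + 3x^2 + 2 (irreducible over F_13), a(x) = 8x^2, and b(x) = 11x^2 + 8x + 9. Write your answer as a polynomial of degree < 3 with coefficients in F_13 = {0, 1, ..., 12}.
a · b ≡ 9x^2 + 6x + 10 (mod f(x))

Multiply in F_13[x]: a(x)·b(x) = (8x^2)·(11x^2 + 8x + 9) = 10x^4 + 12x^3 + 7x^2. This has degree ≥ 3, so divide by f(x) over F_13: 10x^4 + 12x^3 + 7x^2 = (10x + 8)·(x^3 + 3x^2 + 2) + (9x^2 + 6x + 10). Hence a·b ≡ 9x^2 + 6x + 10 (mod f). (F_13[x]/(f) is a field with 13^3 = 2197 elements since f is irreducible of degree 3.)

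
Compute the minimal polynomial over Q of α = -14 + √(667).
m_α(x) = x^2 + 28x - 471

From α + 14 = √(667), squaring gives (α + 14)^2 = 667, i.e. α^2 + 28α + 196 = 667, so α^2 + 28α - 471 = 0. The discriminant of x^2 + 28x - 471 is (28)^2 - 4·(-471) = 784 + 1884 = 2668, and 4·(667) is not a perfect square in Q since 667 is squarefree and ≠ 1. Hence x^2 + 28x - 471 is irreducible over Q and is the minimal polynomial of α.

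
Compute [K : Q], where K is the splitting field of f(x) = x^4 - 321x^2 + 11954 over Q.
[K : Q] = 4

Solving the quadratic in x^2: x^2 = (321 ± √(321^2 - 4·11954))/2 = (321 ± √55225)/2 = (321 ± 235)/2, giving x^2 = 43 or x^2 = 278. So f(x) = (x^2 - 43)(x^2 - 278) and the roots of f are ±√43, ±√278. Hence the splitting field is K = Q(√43, √278). Since 43 and 278 are distinct squarefree integers > 1, their product 11954 is not a perfect square, so √278 ∉ Q(√43). By the tower law [K:Q] = [Q(√43,√278):Q(√43)] · [Q(√43):Q] = 2 · 2 = 4.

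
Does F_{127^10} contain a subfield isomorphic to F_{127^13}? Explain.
No: F_{127^13} is not a subfield of F_{127^10}

F_{p^m} embeds in F_{p^n} iff m | n. Here 13 ∤ 10 (since 10 = 0·13 + 10 with remainder 10 ≠ 0), so F_{127^13} is not a subfield of F_{127^10}. Equivalently: if it were, the tower law would give 13 = [F_{127^13}:F_127] dividing [F_{127^10}:F_127] = 10, contradiction.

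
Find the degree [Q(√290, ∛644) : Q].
[Q(√290, ∛644) : Q] = 6

Let L = Q(√290, ∛644). Since Q(√290) ⊂ L and [Q(√290):Q] = 2, the tower law gives 2 | [L:Q]. Likewise Q(∛644) ⊂ L with [Q(∛644):Q] = 3 (because 644 is not a perfect cube), so 3 | [L:Q]. As gcd(2,3) = 1, [L:Q] is divisible by 6. Conversely L is generated over Q by √290 and ∛644, so [L:Q] ≤ 2·3 = 6. Therefore [Q(√290, ∛644) : Q] = 6.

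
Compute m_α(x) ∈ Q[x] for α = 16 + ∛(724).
m_α(x) = x^3 - 48x^2 + 768x - 4820

Set β = α - 16 = ∛(724), so β^3 = 724. Then (α - 16)^3 - 724 = 0, i.e. α is a root of g(x) = (x - 16)^3 - 724 = x^3 - 48x^2 + 768x - 4820. Since g(x) = h(x - 16) where h(x) = x^3 - 724, and h is irreducible over Q (because 724 is not a perfect cube, so h has no rational root, and a monic cubic with no rational root is irreducible), g is also irreducible (irreducibility is preserved under the substitution x → x - 16). Hence m_α(x) = x^3 - 48x^2 + 768x - 4820.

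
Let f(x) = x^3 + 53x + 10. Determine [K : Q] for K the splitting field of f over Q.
[K : Q] = 6

By the rational root test, any rational root of the monic integer polynomial f(x) = x^3 + 53x + 10 must be an integer dividing the constant term 10, i.e. one of ±{1, 2, 5, 10}. Evaluating: f(1) = 64, f(-1) = -44, f(2) = 124, f(-2) = -104, f(5) = 400, f(-5) = -380, f(10) = 1540, f(-10) = -1520; none is 0, so f has no rational root and is therefore irreducible over Q (a cubic with no linear factor over a field is irreducible). For an irreducible cubic, the Galois group is A_3 or S_3 according as the discriminant disc(f) = -4a^3 - 27b^2 = -4·(53)^3 - 27·(10)^2 = -598208 is or is not a square in Q. Here disc(f) = -598208 is not a perfect square in Q, so the Galois group of f over Q is not contained in A_3 and must be all of S_3. The splitting field has degree |S_3| = 6 over Q, so [K : Q] = 6.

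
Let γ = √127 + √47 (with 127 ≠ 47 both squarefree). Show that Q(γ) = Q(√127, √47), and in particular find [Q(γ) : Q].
[Q(γ) : Q] = 4 (equivalently, Q(γ) = Q(√127, √47))

Obviously Q(γ) ⊆ Q(√127, √47), and [Q(√127, √47):Q] = 4 (since 127, 47 are distinct squarefree integers > 1 with 5969 not a perfect square). To show equality we compute the minimal polynomial of γ. From γ = √127 + √47: γ^2 = 127 + 2√(5969) + 47 = 174 + 2√(5969), so γ^2 - 174 = 2√(5969); squaring, (γ^2 - 174)^2 = 4·5969, i.e. γ^4 - 348γ^2 + 30276 - 23876 = 0, i.e. γ^4 - 348γ^2 + 6400 = 0. So γ is a root of x^4 - 348x^2 + 6400. This polynomial is irreducible over Q: it has no rational root (each ±√127 ± √47 is irrational), and any factorization into two quadratics over Q would force √(5969) ∈ Q (pairing opposite roots) or √127, √47 ∈ Q (other pairings), all impossible. Hence [Q(γ):Q] = 4 = [Q(√127, √47):Q], so Q(γ) = Q(√127, √47).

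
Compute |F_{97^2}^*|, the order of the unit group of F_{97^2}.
|F_{97^2}^*| = 9408

F_{97^2} has 97^2 = 9409 elements; its multiplicative group consists of all nonzero elements, so |F_{97^2}^*| = 9409 - 1 = 9408. (It is cyclic since any finite subgroup of the multiplicative group of a field is cyclic.)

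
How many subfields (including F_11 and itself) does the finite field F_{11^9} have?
F_{11^9} has 3 subfields

The subfields of F_{p^n} are exactly the fields F_{p^d} for d | n (each is the fixed field of the unique index-d subgroup of Gal(F_{p^n}/F_p) ≅ Z/nZ). The divisors of n = 9 are {1, 3, 9}, giving 3 subfields: F_{11^1}, F_{11^3}, F_{11^9}.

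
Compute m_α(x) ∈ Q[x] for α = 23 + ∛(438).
m_α(x) = x^3 - 69x^2 + 1587x - 12605

Set β = α - 23 = ∛(438), so β^3 = 438. Then (α - 23)^3 - 438 = 0, i.e. α is a root of g(x) = (x - 23)^3 - 438 = x^3 - 69x^2 + 1587x - 12605. Since g(x) = h(x - 23) where h(x) = x^3 - 438, and h is irreducible over Q (because 438 is not a perfect cube, so h has no rational root, and a monic cubic with no rational root is irreducible), g is also irreducible (irreducibility is preserved under the substitution x → x - 23). Hence m_α(x) = x^3 - 69x^2 + 1587x - 12605.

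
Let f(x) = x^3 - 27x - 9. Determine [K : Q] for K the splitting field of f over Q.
[K : Q] = 6

By the rational root test, any rational root of the monic integer polynomial f(x) = x^3 - 27x - 9 must be an integer dividing the constant term -9, i.e. one of ±{1, 3, 9}. Evaluating: f(1) = -35, f(-1) = 17, f(3) = -63, f(-3) = 45, f(9) = 477, f(-9) = -495; none is 0, so f has no rational root and is therefore irreducible over Q (a cubic with no linear factor over a field is irreducible). For an irreducible cubic, the Galois group is A_3 or S_3 according as the discriminant disc(f) = -4a^3 - 27b^2 = -4·(-27)^3 - 27·(-9)^2 = 76545 is or is not a square in Q. Here disc(f) = 76545 is not a perfect square in Q, so the Galois group of f over Q is not contained in A_3 and must be all of S_3. The splitting field has degree |S_3| = 6 over Q, so [K : Q] = 6.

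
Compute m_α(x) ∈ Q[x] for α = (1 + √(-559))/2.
m_α(x) = x^2 - x + 140

From 2α - 1 = √(-559), squaring gives (2α - 1)^2 = -559, i.e. 4α^2 - 4α + 1 = -559, so α^2 - α + (1 + 559)/4 = 0. Since -559 ≡ 1 (mod 4), (1 + 559)/4 = 140 ∈ Z. The polynomial x^2 - x + 140 has discriminant 1 - 4·(140) = -559, which is not a perfect square in Q (d = -559 is squarefree and ≠ 1), so x^2 - x + 140 is irreducible over Q. It is the minimal polynomial of α.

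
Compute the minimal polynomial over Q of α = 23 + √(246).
m_α(x) = x^2 - 46x + 283

From α - 23 = √(246), squaring gives (α - 23)^2 = 246, i.e. α^2 - 46α + 529 = 246, so α^2 - 46α + 283 = 0. The discriminant of x^2 - 46x + 283 is (-46)^2 - 4·(283) = 2116 - 1132 = 984, and 4·(246) is not a perfect square in Q since 246 is squarefree and ≠ 1. Hence x^2 - 46x + 283 is irreducible over Q and is the minimal polynomial of α.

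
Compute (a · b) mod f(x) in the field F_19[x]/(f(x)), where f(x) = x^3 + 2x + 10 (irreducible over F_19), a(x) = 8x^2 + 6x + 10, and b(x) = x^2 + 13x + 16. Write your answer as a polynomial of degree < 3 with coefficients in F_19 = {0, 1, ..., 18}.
a · b ≡ 10x^2 + 2x + 10 (mod f(x))

Multiply in F_19[x]: a(x)·b(x) = (8x^2 + 6x + 10)·(x^2 + 13x + 16) = 8x^4 + 15x^3 + 7x^2 + 17x + 8. This has degree ≥ 3, so divide by f(x) over F_19: 8x^4 + 15x^3 + 7x^2 + 17x + 8 = (8x + 15)·(x^3 + 2x + 10) + (10x^2 + 2x + 10). Hence a·b ≡ 10x^2 + 2x + 10 (mod f). (F_19[x]/(f) is a field with 19^3 = 6859 elements since f is irreducible of degree 3.)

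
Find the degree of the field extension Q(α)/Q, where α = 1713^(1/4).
[Q(α):Q] = 4

α is a root of x^4 - 1713. By Eisenstein's criterion at the prime p = 3 (which divides the constant term 1713 but p^2 = 9 does not, since 1713 is squarefree), x^4 - 1713 is irreducible over Q. Hence [Q(α):Q] = 4.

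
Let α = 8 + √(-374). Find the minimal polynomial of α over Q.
m_α(x) = x^2 - 16x + 438

From α - 8 = √(-374), squaring gives (α - 8)^2 = -374, i.e. α^2 - 16α + 64 = -374, so α^2 - 16α + 438 = 0. The discriminant of x^2 - 16x + 438 is (-16)^2 - 4·(438) = 256 - 1752 = -1496, and 4·(-374) is not a perfect square in Q since -374 is squarefree and ≠ 1. Hence x^2 - 16x + 438 is irreducible over Q and is the minimal polynomial of α.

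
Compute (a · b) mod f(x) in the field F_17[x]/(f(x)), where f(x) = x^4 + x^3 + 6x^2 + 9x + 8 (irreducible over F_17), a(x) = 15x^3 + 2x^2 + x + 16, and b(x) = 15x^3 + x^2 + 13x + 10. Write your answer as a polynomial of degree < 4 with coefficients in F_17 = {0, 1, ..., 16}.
a · b ≡ 5x^3 + 7x^2 + 12x + 4 (mod f(x))

Multiply in F_17[x]: a(x)·b(x) = (15x^3 + 2x^2 + x + 16)·(15x^3 + x^2 + 13x + 10) = 4x^6 + 11x^5 + 8x^4 + 9x^3 + 15x^2 + 14x + 7. This has degree ≥ 4, so divide by f(x) over F_17: 4x^6 + 11x^5 + 8x^4 + 9x^3 + 15x^2 + 14x + 7 = (4x^2 + 7x + 11)·(x^4 + x^3 + 6x^2 + 9x + 8) + (5x^3 + 7x^2 + 12x + 4). Hence a·b ≡ 5x^3 + 7x^2 + 12x + 4 (mod f). (F_17[x]/(f) is a field with 17^4 = 83521 elements since f is irreducible of degree 4.)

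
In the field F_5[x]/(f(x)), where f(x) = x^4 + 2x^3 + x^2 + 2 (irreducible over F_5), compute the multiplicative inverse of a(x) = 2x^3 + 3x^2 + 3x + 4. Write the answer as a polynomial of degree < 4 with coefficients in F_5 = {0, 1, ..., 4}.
a(x)^(-1) ≡ 3x^3 + 3x^2 + 2 (mod f(x))

Since f is irreducible over F_5, F_5[x]/(f) is a field and a(x) ≠ 0 has an inverse. Apply the extended Euclidean algorithm to f(x) and a(x) in F_5[x]: f(x) = (3x + 4)·a(x) + (x + 1);  a(x) = (2x^2 + x + 2)·(x + 1) + (2). The last nonzero remainder is the constant 2 = gcd(f, a) in F_5. Back-substituting through the division chain expresses 2 = s(x)·a(x) + t(x)·f(x) with s(x) ≡ x^3 + x^2 + 4 (mod f), so (x^3 + x^2 + 4)·a(x) ≡ 2 (mod f). Multiplying by 2^(-1) ≡ 3 in F_5 gives a(x)^(-1) ≡ 3·(x^3 + x^2 + 4) ≡ 3x^3 + 3x^2 + 2 (mod f). Check: (2x^3 + 3x^2 + 3x + 4)·(3x^3 + 3x^2 + 2) = x^6 + 3x^4 + 3x^2 + x + 3 ≡ 1 (mod x^4 + 2x^3 + x^2 + 2).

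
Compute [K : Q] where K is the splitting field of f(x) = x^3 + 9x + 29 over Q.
[K : Q] = 6

By the rational root test, any rational root of the monic integer polynomial f(x) = x^3 + 9x + 29 must be an integer dividing the constant term 29, i.e. one of ±{1, 29}. Evaluating: f(1) = 39, f(-1) = 19, f(29) = 24679, f(-29) = -24621; none is 0, so f has no rational root and is therefore irreducible over Q (a cubic with no linear factor over a field is irreducible). For an irreducible cubic, the Galois group is A_3 or S_3 according as the discriminant disc(f) = -4a^3 - 27b^2 = -4·(9)^3 - 27·(29)^2 = -25623 is or is not a square in Q. Here disc(f) = -25623 is not a perfect square in Q, so the Galois group of f over Q is not contained in A_3 and must be all of S_3. The splitting field has degree |S_3| = 6 over Q, so [K : Q] = 6.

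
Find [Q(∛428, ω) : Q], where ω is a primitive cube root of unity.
[Q(∛428, ω) : Q] = 6

[Q(∛428):Q] = 3 (min poly x^3 - 428, irreducible since 428 is not a perfect cube). [Q(ω):Q] = 2 (min poly x^2 + x + 1). Since Q(∛428) ⊂ R and ω ∉ R, we have ω ∉ Q(∛428), so x^2 + x + 1 remains irreducible over Q(∛428) and [Q(∛428, ω) : Q(∛428)] = 2. By the tower law, [Q(∛428, ω) : Q] = 3 · 2 = 6. (In fact Q(∛428, ω) is the splitting field of x^3 - 428 over Q.)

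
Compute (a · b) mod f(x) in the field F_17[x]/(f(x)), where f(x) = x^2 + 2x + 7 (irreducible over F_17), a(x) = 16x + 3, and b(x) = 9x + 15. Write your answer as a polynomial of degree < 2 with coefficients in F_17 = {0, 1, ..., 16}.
a · b ≡ 13x + 6 (mod f(x))

Multiply in F_17[x]: a(x)·b(x) = (16x + 3)·(9x + 15) = 8x^2 + 12x + 11. This has degree ≥ 2, so divide by f(x) over F_17: 8x^2 + 12x + 11 = (8)·(x^2 + 2x + 7) + (13x + 6). Hence a·b ≡ 13x + 6 (mod f). (F_17[x]/(f) is a field with 17^2 = 289 elements since f is irreducible of degree 2.)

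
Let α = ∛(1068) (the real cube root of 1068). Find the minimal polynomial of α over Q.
m_α(x) = x^3 - 1068

α satisfies α^3 = 1068, so x^3 - 1068 annihilates α. By the rational root test, a rational root p/q (in lowest terms) of x^3 - 1068 would satisfy p^3 = 1068 q^3, forcing q = 1 and p^3 = 1068; but 1068 is not a perfect cube, contradiction. A monic cubic over Q with no rational root is irreducible (any nontrivial factorization would include a linear factor). Hence x^3 - 1068 is the minimal polynomial of α, and in particular [Q(α):Q] = 3.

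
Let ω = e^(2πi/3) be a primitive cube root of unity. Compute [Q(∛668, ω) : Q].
[Q(∛668, ω) : Q] = 6

[Q(∛668):Q] = 3 (min poly x^3 - 668, irreducible since 668 is not a perfect cube). [Q(ω):Q] = 2 (min poly x^2 + x + 1). Since Q(∛668) ⊂ R and ω ∉ R, we have ω ∉ Q(∛668), so x^2 + x + 1 remains irreducible over Q(∛668) and [Q(∛668, ω) : Q(∛668)] = 2. By the tower law, [Q(∛668, ω) : Q] = 3 · 2 = 6. (In fact Q(∛668, ω) is the splitting field of x^3 - 668 over Q.)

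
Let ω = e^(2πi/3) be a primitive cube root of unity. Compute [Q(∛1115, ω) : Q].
[Q(∛1115, ω) : Q] = 6

[Q(∛1115):Q] = 3 (min poly x^3 - 1115, irreducible since 1115 is not a perfect cube). [Q(ω):Q] = 2 (min poly x^2 + x + 1). Since Q(∛1115) ⊂ R and ω ∉ R, we have ω ∉ Q(∛1115), so x^2 + x + 1 remains irreducible over Q(∛1115) and [Q(∛1115, ω) : Q(∛1115)] = 2. By the tower law, [Q(∛1115, ω) : Q] = 3 · 2 = 6. (In fact Q(∛1115, ω) is the splitting field of x^3 - 1115 over Q.)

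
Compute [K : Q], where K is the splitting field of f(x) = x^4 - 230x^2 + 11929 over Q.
[K : Q] = 4

Solving the quadratic in x^2: x^2 = (230 ± √(230^2 - 4·11929))/2 = (230 ± √5184)/2 = (230 ± 72)/2, giving x^2 = 151 or x^2 = 79. So f(x) = (x^2 - 151)(x^2 - 79) and the roots of f are ±√151, ±√79. Hence the splitting field is K = Q(√151, √79). Since 151 and 79 are distinct squarefree integers > 1, their product 11929 is not a perfect square, so √79 ∉ Q(√151). By the tower law [K:Q] = [Q(√151,√79):Q(√151)] · [Q(√151):Q] = 2 · 2 = 4.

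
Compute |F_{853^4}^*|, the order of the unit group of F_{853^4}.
|F_{853^4}^*| = 529414856880

F_{853^4} has 853^4 = 529414856881 elements; its multiplicative group consists of all nonzero elements, so |F_{853^4}^*| = 529414856881 - 1 = 529414856880. (It is cyclic since any finite subgroup of the multiplicative group of a field is cyclic.)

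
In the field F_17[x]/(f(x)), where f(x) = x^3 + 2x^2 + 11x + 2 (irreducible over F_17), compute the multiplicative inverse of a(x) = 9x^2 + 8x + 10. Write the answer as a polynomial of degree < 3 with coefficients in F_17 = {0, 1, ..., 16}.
a(x)^(-1) ≡ 16x^2 + 2x + 4 (mod f(x))

Since f is irreducible over F_17, F_17[x]/(f) is a field and a(x) ≠ 0 has an inverse. Apply the extended Euclidean algorithm to f(x) and a(x) in F_17[x]: f(x) = (2x + 6)·a(x) + (11x + 10);  a(x) = (7x + 16)·(11x + 10) + (3). The last nonzero remainder is the constant 3 = gcd(f, a) in F_17. Back-substituting through the division chain expresses 3 = s(x)·a(x) + t(x)·f(x) with s(x) ≡ 14x^2 + 6x + 12 (mod f), so (14x^2 + 6x + 12)·a(x) ≡ 3 (mod f). Multiplying by 3^(-1) ≡ 6 in F_17 gives a(x)^(-1) ≡ 6·(14x^2 + 6x + 12) ≡ 16x^2 + 2x + 4 (mod f). Check: (9x^2 + 8x + 10)·(16x^2 + 2x + 4) = 8x^4 + 10x^3 + 8x^2 + x + 6 ≡ 1 (mod x^3 + 2x^2 + 11x + 2).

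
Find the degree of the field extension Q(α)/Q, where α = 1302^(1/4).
[Q(α):Q] = 4

α is a root of x^4 - 1302. By Eisenstein's criterion at the prime p = 2 (which divides the constant term 1302 but p^2 = 4 does not, since 1302 is squarefree), x^4 - 1302 is irreducible over Q. Hence [Q(α):Q] = 4.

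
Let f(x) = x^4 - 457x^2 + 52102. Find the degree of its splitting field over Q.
[K : Q] = 4

Solving the quadratic in x^2: x^2 = (457 ± √(457^2 - 4·52102))/2 = (457 ± √441)/2 = (457 ± 21)/2, giving x^2 = 218 or x^2 = 239. So f(x) = (x^2 - 218)(x^2 - 239) and the roots of f are ±√218, ±√239. Hence the splitting field is K = Q(√218, √239). Since 218 and 239 are distinct squarefree integers > 1, their product 52102 is not a perfect square, so √239 ∉ Q(√218). By the tower law [K:Q] = [Q(√218,√239):Q(√218)] · [Q(√218):Q] = 2 · 2 = 4.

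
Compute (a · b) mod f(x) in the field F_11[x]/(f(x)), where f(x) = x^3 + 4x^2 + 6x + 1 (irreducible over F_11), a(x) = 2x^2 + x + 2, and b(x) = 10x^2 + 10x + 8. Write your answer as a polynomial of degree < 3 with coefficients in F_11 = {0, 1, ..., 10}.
a · b ≡ 5x^2 (mod f(x))

Multiply in F_11[x]: a(x)·b(x) = (2x^2 + x + 2)·(10x^2 + 10x + 8) = 9x^4 + 8x^3 + 2x^2 + 6x + 5. This has degree ≥ 3, so divide by f(x) over F_11: 9x^4 + 8x^3 + 2x^2 + 6x + 5 = (9x + 5)·(x^3 + 4x^2 + 6x + 1) + (5x^2). Hence a·b ≡ 5x^2 (mod f). (F_11[x]/(f) is a field with 11^3 = 1331 elements since f is irreducible of degree 3.)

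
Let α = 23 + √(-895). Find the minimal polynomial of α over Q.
m_α(x) = x^2 - 46x + 1424

From α - 23 = √(-895), squaring gives (α - 23)^2 = -895, i.e. α^2 - 46α + 529 = -895, so α^2 - 46α + 1424 = 0. The discriminant of x^2 - 46x + 1424 is (-46)^2 - 4·(1424) = 2116 - 5696 = -3580, and 4·(-895) is not a perfect square in Q since -895 is squarefree and ≠ 1. Hence x^2 - 46x + 1424 is irreducible over Q and is the minimal polynomial of α.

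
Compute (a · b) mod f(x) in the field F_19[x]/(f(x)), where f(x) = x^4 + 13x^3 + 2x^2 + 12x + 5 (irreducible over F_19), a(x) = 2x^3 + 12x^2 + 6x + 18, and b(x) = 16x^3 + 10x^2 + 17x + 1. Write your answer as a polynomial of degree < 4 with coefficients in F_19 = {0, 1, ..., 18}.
a · b ≡ 12x^3 + 3x^2 + 13x + 2 (mod f(x))

Multiply in F_19[x]: a(x)·b(x) = (2x^3 + 12x^2 + 6x + 18)·(16x^3 + 10x^2 + 17x + 1) = 13x^6 + 3x^5 + 3x^4 + 3x^3 + 9x^2 + 8x + 18. This has degree ≥ 4, so divide by f(x) over F_19: 13x^6 + 3x^5 + 3x^4 + 3x^3 + 9x^2 + 8x + 18 = (13x^2 + 5x + 7)·(x^4 + 13x^3 + 2x^2 + 12x + 5) + (12x^3 + 3x^2 + 13x + 2). Hence a·b ≡ 12x^3 + 3x^2 + 13x + 2 (mod f). (F_19[x]/(f) is a field with 19^4 = 130321 elements since f is irreducible of degree 4.)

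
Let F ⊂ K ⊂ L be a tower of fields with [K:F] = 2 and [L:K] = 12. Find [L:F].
[L:F] = 24

The tower law says that for any tower of field extensions F ⊂ K ⊂ L with finite degrees, [L:F] = [L:K] · [K:F]. Here this gives [L:F] = 12 · 2 = 24.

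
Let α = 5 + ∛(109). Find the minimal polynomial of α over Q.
m_α(x) = x^3 - 15x^2 + 75x - 234

Set β = α - 5 = ∛(109), so β^3 = 109. Then (α - 5)^3 - 109 = 0, i.e. α is a root of g(x) = (x - 5)^3 - 109 = x^3 - 15x^2 + 75x - 234. Since g(x) = h(x - 5) where h(x) = x^3 - 109, and h is irreducible over Q (because 109 is not a perfect cube, so h has no rational root, and a monic cubic with no rational root is irreducible), g is also irreducible (irreducibility is preserved under the substitution x → x - 5). Hence m_α(x) = x^3 - 15x^2 + 75x - 234.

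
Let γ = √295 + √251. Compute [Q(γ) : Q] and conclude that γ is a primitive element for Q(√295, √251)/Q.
[Q(γ) : Q] = 4 (equivalently, Q(γ) = Q(√295, √251))

Obviously Q(γ) ⊆ Q(√295, √251), and [Q(√295, √251):Q] = 4 (since 295, 251 are distinct squarefree integers > 1 with 74045 not a perfect square). To show equality we compute the minimal polynomial of γ. From γ = √295 + √251: γ^2 = 295 + 2√(74045) + 251 = 546 + 2√(74045), so γ^2 - 546 = 2√(74045); squaring, (γ^2 - 546)^2 = 4·74045, i.e. γ^4 - 1092γ^2 + 298116 - 296180 = 0, i.e. γ^4 - 1092γ^2 + 1936 = 0. So γ is a root of x^4 - 1092x^2 + 1936. This polynomial is irreducible over Q: it has no rational root (each ±√295 ± √251 is irrational), and any factorization into two quadratics over Q would force √(74045) ∈ Q (pairing opposite roots) or √295, √251 ∈ Q (other pairings), all impossible. Hence [Q(γ):Q] = 4 = [Q(√295, √251):Q], so Q(γ) = Q(√295, √251).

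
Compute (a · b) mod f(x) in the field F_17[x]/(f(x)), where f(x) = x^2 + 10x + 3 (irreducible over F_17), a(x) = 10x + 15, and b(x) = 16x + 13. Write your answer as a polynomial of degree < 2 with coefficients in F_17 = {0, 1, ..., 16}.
a · b ≡ 11x + 4 (mod f(x))

Multiply in F_17[x]: a(x)·b(x) = (10x + 15)·(16x + 13) = 7x^2 + 13x + 8. This has degree ≥ 2, so divide by f(x) over F_17: 7x^2 + 13x + 8 = (7)·(x^2 + 10x + 3) + (11x + 4). Hence a·b ≡ 11x + 4 (mod f). (F_17[x]/(f) is a field with 17^2 = 289 elements since f is irreducible of degree 2.)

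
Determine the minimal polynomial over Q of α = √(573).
m_α(x) = x^2 - 573

α satisfies α^2 - 573 = 0, so x^2 - 573 annihilates α. Since d = 573 is squarefree and ≠ 1, it is not a perfect square in Q, so x^2 - 573 has no rational root and is therefore irreducible over Q (a degree-2 polynomial over a field is irreducible iff it has no root). Hence m_α(x) = x^2 - 573.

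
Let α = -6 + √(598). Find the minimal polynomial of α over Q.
m_α(x) = x^2 + 12x - 562

From α + 6 = √(598), squaring gives (α + 6)^2 = 598, i.e. α^2 + 12α + 36 = 598, so α^2 + 12α - 562 = 0. The discriminant of x^2 + 12x - 562 is (12)^2 - 4·(-562) = 144 + 2248 = 2392, and 4·(598) is not a perfect square in Q since 598 is squarefree and ≠ 1. Hence x^2 + 12x - 562 is irreducible over Q and is the minimal polynomial of α.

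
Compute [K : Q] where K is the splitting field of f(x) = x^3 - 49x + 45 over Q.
[K : Q] = 6

By the rational root test, any rational root of the monic integer polynomial f(x) = x^3 - 49x + 45 must be an integer dividing the constant term 45, i.e. one of ±{1, 3, 5, 9, 15, 45}. Evaluating: f(1) = -3, f(-1) = 93, f(3) = -75, f(-3) = 165, f(5) = -75, f(-5) = 165, f(9) = 333, f(-9) = -243, f(15) = 2685, f(-15) = -2595, f(45) = 88965, f(-45) = -88875; none is 0, so f has no rational root and is therefore irreducible over Q (a cubic with no linear factor over a field is irreducible). For an irreducible cubic, the Galois group is A_3 or S_3 according as the discriminant disc(f) = -4a^3 - 27b^2 = -4·(-49)^3 - 27·(45)^2 = 415921 is or is not a square in Q. Here disc(f) = 415921 is not a perfect square in Q, so the Galois group of f over Q is not contained in A_3 and must be all of S_3. The splitting field has degree |S_3| = 6 over Q, so [K : Q] = 6.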